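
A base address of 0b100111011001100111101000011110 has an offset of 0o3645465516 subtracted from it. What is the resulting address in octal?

0o1064007320

0b100111011001100111101000011110 = 0o4731475036 in octal.
Subtract column by column in base 8:
  6-6 → 0
  3-1 → 2
  0-5 → 3 (borrow)
  5-5-1 → 7 (borrow)
  7-6-1 → 0
  4-4 → 0
  1-5 → 4 (borrow)
  3-4-1 → 6 (borrow)
  7-6-1 → 0
  4-3 → 1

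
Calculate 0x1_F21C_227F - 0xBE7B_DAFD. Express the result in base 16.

0x133A04782

Subtract column by column in base 16:
  F-D → 2
  7-F → 8 (borrow)
  2-A-1 → 7 (borrow)
  2-D-1 → 4 (borrow)
  C-B-1 → 0
  1-7 → A (borrow)
  2-E-1 → 3 (borrow)
  F-B-1 → 3
  1-0 → 1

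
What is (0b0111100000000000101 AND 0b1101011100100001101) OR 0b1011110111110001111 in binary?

0b0111100000000000101 AND 0b1101011100100001101 = 0b0101000000000000101.
Then OR with 0b1011110111110001111.

0b1111110111110001111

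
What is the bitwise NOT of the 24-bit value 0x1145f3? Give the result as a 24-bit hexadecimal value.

0xeeba0c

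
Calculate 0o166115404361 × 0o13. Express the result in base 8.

Multiply each base-8 digit by 11, carrying:
  1×11 = 11 → write 3 carry 1
  6×11+1 = 67 → write 3 carry 8
  3×11+8 = 41 → write 1 carry 5
  4×11+5 = 49 → write 1 carry 6
  0×11+6 = 6 → write 6
  4×11 = 44 → write 4 carry 5
  5×11+5 = 60 → write 4 carry 7
  1×11+7 = 18 → write 2 carry 2
  1×11+2 = 13 → write 5 carry 1
  6×11+1 = 67 → write 3 carry 8
  6×11+8 = 74 → write 2 carry 9
  1×11+9 = 20 → write 4 carry 2
  remaining carry: 2

0o2423524461133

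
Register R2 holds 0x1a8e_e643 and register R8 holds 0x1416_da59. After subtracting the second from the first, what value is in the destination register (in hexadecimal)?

Subtract column by column in base 16:
  3-9 → a (borrow)
  4-5-1 → e (borrow)
  6-a-1 → b (borrow)
  e-d-1 → 0
  e-6 → 8
  8-1 → 7
  a-4 → 6
  1-1 → 0

0x6780bea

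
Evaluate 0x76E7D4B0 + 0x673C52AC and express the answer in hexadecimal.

0xDE24275C

Add column by column in base 16, right to left:
  0+C = C
  B+A = 5 carry 1
  4+2+1 = 7
  D+5 = 2 carry 1
  7+C+1 = 4 carry 1
  E+3+1 = 2 carry 1
  6+7+1 = E
  7+6 = D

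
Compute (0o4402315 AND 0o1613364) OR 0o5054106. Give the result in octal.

0o4402315 AND 0o1613364 = 0o0402304.
Then OR with 0o5054106.

0o5456306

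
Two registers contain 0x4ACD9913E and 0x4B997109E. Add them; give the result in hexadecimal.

Add column by column in base 16, right to left:
  E+E = C carry 1
  3+9+1 = D
  1+0 = 1
  9+1 = A
  9+7 = 0 carry 1
  D+9+1 = 7 carry 1
  C+9+1 = 6 carry 1
  A+B+1 = 6 carry 1
  4+4+1 = 9

0x96670A1DC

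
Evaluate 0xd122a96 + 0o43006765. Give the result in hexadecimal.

0xd9e388b

0o43006765 = 0x8c0df5 in hexadecimal.
Add column by column in base 16, right to left:
  6+5 = b
  9+f = 8 carry 1
  a+d+1 = 8 carry 1
  2+0+1 = 3
  2+c = e
  1+8 = 9
  d+0 = d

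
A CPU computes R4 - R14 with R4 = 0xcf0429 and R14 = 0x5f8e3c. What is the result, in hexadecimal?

Subtract column by column in base 16:
  9-c → d (borrow)
  2-3-1 → e (borrow)
  4-e-1 → 5 (borrow)
  0-8-1 → 7 (borrow)
  f-f-1 → f (borrow)
  c-5-1 → 6

0x6f75ed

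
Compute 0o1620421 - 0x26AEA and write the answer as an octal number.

0o1133047

0x26AEA = 0o465352 in octal.
Subtract column by column in base 8:
  1-2 → 7 (borrow)
  2-5-1 → 4 (borrow)
  4-3-1 → 0
  0-5 → 3 (borrow)
  2-6-1 → 3 (borrow)
  6-4-1 → 1
  1-0 → 1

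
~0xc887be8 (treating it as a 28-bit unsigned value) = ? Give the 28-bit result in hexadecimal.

0x3778417

Each hex digit d becomes f−d:
  c→3, 8→7, 8→7, 7→8, b→4, e→1, 8→7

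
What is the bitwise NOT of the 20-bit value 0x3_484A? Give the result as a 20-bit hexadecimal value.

0xCB7B5

Each hex digit d becomes F−d:
  3→C, 4→B, 8→7, 4→B, A→5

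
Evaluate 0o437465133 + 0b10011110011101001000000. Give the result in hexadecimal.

0x4CDA49B

0o437465133 = 0x47E6A5B in hexadecimal.
0b10011110011101001000000 = 0x4F3A40 in hexadecimal.
Add column by column in base 16, right to left:
  B+0 = B
  5+4 = 9
  A+A = 4 carry 1
  6+3+1 = A
  E+F = D carry 1
  7+4+1 = C
  4+0 = 4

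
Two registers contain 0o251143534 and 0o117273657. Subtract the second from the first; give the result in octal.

Subtract column by column in base 8:
  4-7 → 5 (borrow)
  3-5-1 → 5 (borrow)
  5-6-1 → 6 (borrow)
  3-3-1 → 7 (borrow)
  4-7-1 → 4 (borrow)
  1-2-1 → 6 (borrow)
  1-7-1 → 1 (borrow)
  5-1-1 → 3
  2-1 → 1

0o131647655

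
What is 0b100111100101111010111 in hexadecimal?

Group the bits into nibbles: 0001 0011 1100 1011 1101 0111 → 13cbd7.

0x13cbd7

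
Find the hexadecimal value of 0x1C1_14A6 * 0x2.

0x382294C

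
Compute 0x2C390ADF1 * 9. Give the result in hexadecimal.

Multiply each base-16 digit by 9, carrying:
  1×9 = 9 → write 9
  F×9 = 135 → write 7 carry 8
  D×9+8 = 125 → write D carry 7
  A×9+7 = 97 → write 1 carry 6
  0×9+6 = 6 → write 6
  9×9 = 81 → write 1 carry 5
  3×9+5 = 32 → write 0 carry 2
  C×9+2 = 110 → write E carry 6
  2×9+6 = 24 → write 8 carry 1
  remaining carry: 1

0x18E0161D79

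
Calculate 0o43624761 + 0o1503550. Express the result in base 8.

0o45330531

Add column by column in base 8, right to left:
  1+0 = 1
  6+5 = 3 carry 1
  7+5+1 = 5 carry 1
  4+3+1 = 0 carry 1
  2+0+1 = 3
  6+5 = 3 carry 1
  3+1+1 = 5
  4+0 = 4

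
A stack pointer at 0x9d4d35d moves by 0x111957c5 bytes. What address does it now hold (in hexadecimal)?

0x1aee2b22

Add column by column in base 16, right to left:
  d+5 = 2 carry 1
  5+c+1 = 2 carry 1
  3+7+1 = b
  d+5 = 2 carry 1
  4+9+1 = e
  d+1 = e
  9+1 = a
  0+1 = 1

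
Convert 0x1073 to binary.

0b1000001110011

Expand each hex digit to 4 bits: 1=0001 0=0000 7=0111 3=0011.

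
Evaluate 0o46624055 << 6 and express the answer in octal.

Shifting left by 6 bits = 2 oct digits: append 2 zeros.

0o4662405500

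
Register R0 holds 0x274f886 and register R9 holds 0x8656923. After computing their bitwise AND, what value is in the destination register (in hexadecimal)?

0x0646802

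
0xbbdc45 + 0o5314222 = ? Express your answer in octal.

0o64272327

0xbbdc45 = 0o56756105 in octal.
Add column by column in base 8, right to left:
  5+2 = 7
  0+2 = 2
  1+2 = 3
  6+4 = 2 carry 1
  5+1+1 = 7
  7+3 = 2 carry 1
  6+5+1 = 4 carry 1
  5+0+1 = 6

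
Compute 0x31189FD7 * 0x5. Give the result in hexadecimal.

0xF57B1F33

Multiply each base-16 digit by 5, carrying:
  7×5 = 35 → write 3 carry 2
  D×5+2 = 67 → write 3 carry 4
  F×5+4 = 79 → write F carry 4
  9×5+4 = 49 → write 1 carry 3
  8×5+3 = 43 → write B carry 2
  1×5+2 = 7 → write 7
  1×5 = 5 → write 5
  3×5 = 15 → write F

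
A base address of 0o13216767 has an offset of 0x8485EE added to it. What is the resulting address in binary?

0o13216767 = 0b1011010001110111110111 in binary.
0x8485EE = 0b100001001000010111101110 in binary.
Add column by column in base 2, right to left:
  1+0 = 1
  1+1 = 0 carry 1
  1+1+1 = 1 carry 1
  0+1+1 = 0 carry 1
  1+0+1 = 0 carry 1
  1+1+1 = 1 carry 1
  1+1+1 = 1 carry 1
  1+1+1 = 1 carry 1
  1+1+1 = 1 carry 1
  0+0+1 = 1
  1+1 = 0 carry 1
  1+0+1 = 0 carry 1
  1+0+1 = 0 carry 1
  0+0+1 = 1
  0+0 = 0
  0+1 = 1
  1+0 = 1
  0+0 = 0
  1+1 = 0 carry 1
  1+0+1 = 0 carry 1
  0+0+1 = 1
  1+0 = 1
  0+0 = 0
  0+1 = 1

0b101100011010001111100101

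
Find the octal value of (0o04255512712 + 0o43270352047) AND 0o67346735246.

Add column by column in base 8, right to left:
  2+7 = 1 carry 1
  1+4+1 = 6
  7+0 = 7
  2+2 = 4
  1+5 = 6
  5+3 = 0 carry 1
  5+0+1 = 6
  5+7 = 4 carry 1
  2+2+1 = 5
  4+3 = 7
  0+4 = 4
Sum = 0o47546064761; now AND with 0o67346735246:
  4&6=4, 7&7=7, 5&3=1, 4&4=4, 6&6=6, 0&7=0, 6&3=2, 4&5=4, 7&2=2, 6&4=4, 1&6=0

0o47146024240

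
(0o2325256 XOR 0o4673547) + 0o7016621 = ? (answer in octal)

0o15575532

First 0o2325256 XOR 0o4673547 = 0o6556711.
Add column by column in base 8, right to left:
  1+1 = 2
  1+2 = 3
  7+6 = 5 carry 1
  6+6+1 = 5 carry 1
  5+1+1 = 7
  5+0 = 5
  6+7 = 5 carry 1
  final carry 1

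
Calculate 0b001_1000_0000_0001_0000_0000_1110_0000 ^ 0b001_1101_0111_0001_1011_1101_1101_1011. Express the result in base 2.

0b0000101011100001011110100111011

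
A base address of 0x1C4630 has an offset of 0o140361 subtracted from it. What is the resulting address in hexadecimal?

0x1B853F

0o140361 = 0xC0F1 in hexadecimal.
Subtract column by column in base 16:
  0-1 → F (borrow)
  3-F-1 → 3 (borrow)
  6-0-1 → 5
  4-C → 8 (borrow)
  C-0-1 → B
  1-0 → 1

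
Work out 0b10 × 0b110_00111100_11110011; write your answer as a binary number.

0b11000111100111100110

Multiply each base-2 digit by 2, carrying:
  1×2 = 2 → write 0 carry 1
  1×2+1 = 3 → write 1 carry 1
  0×2+1 = 1 → write 1
  0×2 = 0 → write 0
  1×2 = 2 → write 0 carry 1
  1×2+1 = 3 → write 1 carry 1
  1×2+1 = 3 → write 1 carry 1
  1×2+1 = 3 → write 1 carry 1
  0×2+1 = 1 → write 1
  0×2 = 0 → write 0
  1×2 = 2 → write 0 carry 1
  1×2+1 = 3 → write 1 carry 1
  1×2+1 = 3 → write 1 carry 1
  1×2+1 = 3 → write 1 carry 1
  0×2+1 = 1 → write 1
  0×2 = 0 → write 0
  0×2 = 0 → write 0
  1×2 = 2 → write 0 carry 1
  1×2+1 = 3 → write 1 carry 1
  remaining carry: 1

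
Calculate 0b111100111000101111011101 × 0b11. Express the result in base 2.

Multiply each base-2 digit by 3, carrying:
  1×3 = 3 → write 1 carry 1
  0×3+1 = 1 → write 1
  1×3 = 3 → write 1 carry 1
  1×3+1 = 4 → write 0 carry 2
  1×3+2 = 5 → write 1 carry 2
  0×3+2 = 2 → write 0 carry 1
  1×3+1 = 4 → write 0 carry 2
  1×3+2 = 5 → write 1 carry 2
  1×3+2 = 5 → write 1 carry 2
  1×3+2 = 5 → write 1 carry 2
  0×3+2 = 2 → write 0 carry 1
  1×3+1 = 4 → write 0 carry 2
  0×3+2 = 2 → write 0 carry 1
  0×3+1 = 1 → write 1
  0×3 = 0 → write 0
  1×3 = 3 → write 1 carry 1
  1×3+1 = 4 → write 0 carry 2
  1×3+2 = 5 → write 1 carry 2
  0×3+2 = 2 → write 0 carry 1
  0×3+1 = 1 → write 1
  1×3 = 3 → write 1 carry 1
  1×3+1 = 4 → write 0 carry 2
  1×3+2 = 5 → write 1 carry 2
  1×3+2 = 5 → write 1 carry 2
  remaining carry: 10

0b10110110101010001110010111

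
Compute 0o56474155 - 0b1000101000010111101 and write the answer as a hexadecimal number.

0xb627b0

0o56474155 = 0xba786d in hexadecimal.
0b1000101000010111101 = 0x450bd in hexadecimal.
Subtract column by column in base 16:
  d-d → 0
  6-b → b (borrow)
  8-0-1 → 7
  7-5 → 2
  a-4 → 6
  b-0 → b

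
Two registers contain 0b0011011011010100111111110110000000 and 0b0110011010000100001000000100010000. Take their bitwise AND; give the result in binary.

AND bit by bit (1 only where both bits are 1):
  0011011011010100111111110110000000
& 0110011010000100001000000100010000
= 0010011010000100001000000100000000

0b0010011010000100001000000100000000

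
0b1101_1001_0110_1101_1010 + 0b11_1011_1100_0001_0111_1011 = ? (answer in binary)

Add column by column in base 2, right to left:
  0+1 = 1
  1+1 = 0 carry 1
  0+0+1 = 1
  1+1 = 0 carry 1
  1+1+1 = 1 carry 1
  0+1+1 = 0 carry 1
  1+1+1 = 1 carry 1
  1+0+1 = 0 carry 1
  0+1+1 = 0 carry 1
  1+0+1 = 0 carry 1
  1+0+1 = 0 carry 1
  0+0+1 = 1
  1+0 = 1
  0+0 = 0
  0+1 = 1
  1+1 = 0 carry 1
  1+1+1 = 1 carry 1
  0+1+1 = 0 carry 1
  1+0+1 = 0 carry 1
  1+1+1 = 1 carry 1
  0+1+1 = 0 carry 1
  0+1+1 = 0 carry 1
  final carry 1

0b10010010101100001010101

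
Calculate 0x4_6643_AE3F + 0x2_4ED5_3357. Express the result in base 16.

Add column by column in base 16, right to left:
  F+7 = 6 carry 1
  3+5+1 = 9
  E+3 = 1 carry 1
  A+3+1 = E
  3+5 = 8
  4+D = 1 carry 1
  6+E+1 = 5 carry 1
  6+4+1 = B
  4+2 = 6

0x6B518E196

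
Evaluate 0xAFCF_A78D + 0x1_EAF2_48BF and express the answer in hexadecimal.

Add column by column in base 16, right to left:
  D+F = C carry 1
  8+B+1 = 4 carry 1
  7+8+1 = 0 carry 1
  A+4+1 = F
  F+2 = 1 carry 1
  C+F+1 = C carry 1
  F+A+1 = A carry 1
  A+E+1 = 9 carry 1
  0+1+1 = 2

0x29AC1F04C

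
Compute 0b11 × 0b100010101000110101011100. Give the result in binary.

Multiply each base-2 digit by 3, carrying:
  0×3 = 0 → write 0
  0×3 = 0 → write 0
  1×3 = 3 → write 1 carry 1
  1×3+1 = 4 → write 0 carry 2
  1×3+2 = 5 → write 1 carry 2
  0×3+2 = 2 → write 0 carry 1
  1×3+1 = 4 → write 0 carry 2
  0×3+2 = 2 → write 0 carry 1
  1×3+1 = 4 → write 0 carry 2
  0×3+2 = 2 → write 0 carry 1
  1×3+1 = 4 → write 0 carry 2
  1×3+2 = 5 → write 1 carry 2
  0×3+2 = 2 → write 0 carry 1
  0×3+1 = 1 → write 1
  0×3 = 0 → write 0
  1×3 = 3 → write 1 carry 1
  0×3+1 = 1 → write 1
  1×3 = 3 → write 1 carry 1
  0×3+1 = 1 → write 1
  1×3 = 3 → write 1 carry 1
  0×3+1 = 1 → write 1
  0×3 = 0 → write 0
  0×3 = 0 → write 0
  1×3 = 3 → write 1 carry 1
  remaining carry: 1

0b1100111111010100000010100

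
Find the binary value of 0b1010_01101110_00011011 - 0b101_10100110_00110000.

0b1001100011111101011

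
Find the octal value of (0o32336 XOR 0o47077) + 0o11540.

First 0o32336 XOR 0o47077 = 0o75341.
Add column by column in base 8, right to left:
  1+0 = 1
  4+4 = 0 carry 1
  3+5+1 = 1 carry 1
  5+1+1 = 7
  7+1 = 0 carry 1
  final carry 1

0o107101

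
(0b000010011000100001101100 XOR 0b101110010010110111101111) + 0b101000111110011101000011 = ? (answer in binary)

First 0b000010011000100001101100 XOR 0b101110010010110111101111 = 0b101100001010010110000011.
Add column by column in base 2, right to left:
  1+1 = 0 carry 1
  1+1+1 = 1 carry 1
  0+0+1 = 1
  0+0 = 0
  0+0 = 0
  0+0 = 0
  0+1 = 1
  1+0 = 1
  1+1 = 0 carry 1
  0+1+1 = 0 carry 1
  1+1+1 = 1 carry 1
  0+0+1 = 1
  0+0 = 0
  1+1 = 0 carry 1
  0+1+1 = 0 carry 1
  1+1+1 = 1 carry 1
  0+1+1 = 0 carry 1
  0+1+1 = 0 carry 1
  0+0+1 = 1
  0+0 = 0
  1+0 = 1
  1+1 = 0 carry 1
  0+0+1 = 1
  1+1 = 0 carry 1
  final carry 1

0b1010101001000110011000110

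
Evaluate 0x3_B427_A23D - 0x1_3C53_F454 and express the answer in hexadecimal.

0x277D3ADE9

Subtract column by column in base 16:
  D-4 → 9
  3-5 → E (borrow)
  2-4-1 → D (borrow)
  A-F-1 → A (borrow)
  7-3-1 → 3
  2-5 → D (borrow)
  4-C-1 → 7 (borrow)
  B-3-1 → 7
  3-1 → 2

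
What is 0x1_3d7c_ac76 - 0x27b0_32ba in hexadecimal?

Subtract column by column in base 16:
  6-a → c (borrow)
  7-b-1 → b (borrow)
  c-2-1 → 9
  a-3 → 7
  c-0 → c
  7-b → c (borrow)
  d-7-1 → 5
  3-2 → 1
  1-0 → 1

0x115cc79bc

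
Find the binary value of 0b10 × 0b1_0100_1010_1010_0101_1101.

Multiply each base-2 digit by 2, carrying:
  1×2 = 2 → write 0 carry 1
  0×2+1 = 1 → write 1
  1×2 = 2 → write 0 carry 1
  1×2+1 = 3 → write 1 carry 1
  1×2+1 = 3 → write 1 carry 1
  0×2+1 = 1 → write 1
  1×2 = 2 → write 0 carry 1
  0×2+1 = 1 → write 1
  0×2 = 0 → write 0
  1×2 = 2 → write 0 carry 1
  0×2+1 = 1 → write 1
  1×2 = 2 → write 0 carry 1
  0×2+1 = 1 → write 1
  1×2 = 2 → write 0 carry 1
  0×2+1 = 1 → write 1
  1×2 = 2 → write 0 carry 1
  0×2+1 = 1 → write 1
  0×2 = 0 → write 0
  1×2 = 2 → write 0 carry 1
  0×2+1 = 1 → write 1
  1×2 = 2 → write 0 carry 1
  remaining carry: 1

0b1010010101010010111010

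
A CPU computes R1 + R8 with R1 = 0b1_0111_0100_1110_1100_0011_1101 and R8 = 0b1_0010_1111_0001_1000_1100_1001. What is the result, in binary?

0b10101001000000010100000110

Add column by column in base 2, right to left:
  1+1 = 0 carry 1
  0+0+1 = 1
  1+0 = 1
  1+1 = 0 carry 1
  1+0+1 = 0 carry 1
  1+0+1 = 0 carry 1
  0+1+1 = 0 carry 1
  0+1+1 = 0 carry 1
  0+0+1 = 1
  0+0 = 0
  1+0 = 1
  1+1 = 0 carry 1
  0+1+1 = 0 carry 1
  1+0+1 = 0 carry 1
  1+0+1 = 0 carry 1
  1+0+1 = 0 carry 1
  0+1+1 = 0 carry 1
  0+1+1 = 0 carry 1
  1+1+1 = 1 carry 1
  0+1+1 = 0 carry 1
  1+0+1 = 0 carry 1
  1+1+1 = 1 carry 1
  1+0+1 = 0 carry 1
  0+0+1 = 1
  1+1 = 0 carry 1
  final carry 1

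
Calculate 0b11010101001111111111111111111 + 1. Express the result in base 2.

The trailing 19 digits are 1 (max in base 2), so adding 1 cascades: they roll to 0 and the next digit up increments.

0b11010101010000000000000000000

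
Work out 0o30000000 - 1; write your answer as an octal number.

The trailing 7 digits are 0, so subtracting 1 borrows through: they become 7 and the next digit up decrements.

0o27777777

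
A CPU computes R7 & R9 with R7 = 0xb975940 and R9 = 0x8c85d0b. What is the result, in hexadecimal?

0x8805900

AND each hex digit independently (no carries):
  b&8=8, 9&c=8, 7&8=0, 5&5=5, 9&d=9, 4&0=0, 0&b=0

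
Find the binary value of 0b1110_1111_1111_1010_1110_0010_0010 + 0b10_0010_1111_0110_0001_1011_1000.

0b10001001011110000111111011010

Add column by column in base 2, right to left:
  0+0 = 0
  1+0 = 1
  0+0 = 0
  0+1 = 1
  0+1 = 1
  1+1 = 0 carry 1
  0+0+1 = 1
  0+1 = 1
  0+1 = 1
  1+0 = 1
  1+0 = 1
  1+0 = 1
  0+0 = 0
  1+1 = 0 carry 1
  0+1+1 = 0 carry 1
  1+0+1 = 0 carry 1
  1+1+1 = 1 carry 1
  1+1+1 = 1 carry 1
  1+1+1 = 1 carry 1
  1+1+1 = 1 carry 1
  1+0+1 = 0 carry 1
  1+1+1 = 1 carry 1
  1+0+1 = 0 carry 1
  1+0+1 = 0 carry 1
  0+0+1 = 1
  1+1 = 0 carry 1
  1+0+1 = 0 carry 1
  1+0+1 = 0 carry 1
  final carry 1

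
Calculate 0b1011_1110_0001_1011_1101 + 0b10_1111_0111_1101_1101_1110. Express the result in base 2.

Add column by column in base 2, right to left:
  1+0 = 1
  0+1 = 1
  1+1 = 0 carry 1
  1+1+1 = 1 carry 1
  1+1+1 = 1 carry 1
  1+0+1 = 0 carry 1
  0+1+1 = 0 carry 1
  1+1+1 = 1 carry 1
  1+1+1 = 1 carry 1
  0+0+1 = 1
  0+1 = 1
  0+1 = 1
  0+1 = 1
  1+1 = 0 carry 1
  1+1+1 = 1 carry 1
  1+0+1 = 0 carry 1
  1+1+1 = 1 carry 1
  1+1+1 = 1 carry 1
  0+1+1 = 0 carry 1
  1+1+1 = 1 carry 1
  0+0+1 = 1
  0+1 = 1

0b1110110101111110011011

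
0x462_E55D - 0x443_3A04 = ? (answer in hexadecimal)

Subtract column by column in base 16:
  D-4 → 9
  5-0 → 5
  5-A → B (borrow)
  E-3-1 → A
  2-3 → F (borrow)
  6-4-1 → 1
  4-4 → 0

0x1FAB59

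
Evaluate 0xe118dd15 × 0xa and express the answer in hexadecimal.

0x8caf8a2d2

Multiply each base-16 digit by 10, carrying:
  5×10 = 50 → write 2 carry 3
  1×10+3 = 13 → write d
  d×10 = 130 → write 2 carry 8
  d×10+8 = 138 → write a carry 8
  8×10+8 = 88 → write 8 carry 5
  1×10+5 = 15 → write f
  1×10 = 10 → write a
  e×10 = 140 → write c carry 8
  remaining carry: 8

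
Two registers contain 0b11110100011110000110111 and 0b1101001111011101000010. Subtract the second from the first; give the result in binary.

0b10001010100010011110101

Subtract column by column in base 2:
  1-0 → 1
  1-1 → 0
  1-0 → 1
  0-0 → 0
  1-0 → 1
  1-0 → 1
  0-1 → 1 (borrow)
  0-0-1 → 1 (borrow)
  0-1-1 → 0 (borrow)
  0-1-1 → 0 (borrow)
  1-1-1 → 1 (borrow)
  1-0-1 → 0
  1-1 → 0
  1-1 → 0
  0-1 → 1 (borrow)
  0-1-1 → 0 (borrow)
  0-0-1 → 1 (borrow)
  1-0-1 → 0
  0-1 → 1 (borrow)
  1-0-1 → 0
  1-1 → 0
  1-1 → 0
  1-0 → 1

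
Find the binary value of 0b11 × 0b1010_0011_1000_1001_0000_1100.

0b1111010101001101100100100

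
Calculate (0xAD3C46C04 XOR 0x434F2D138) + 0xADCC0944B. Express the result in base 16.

0x19C3F75187

First 0xAD3C46C04 XOR 0x434F2D138 = 0xEE736BD3C.
Add column by column in base 16, right to left:
  C+B = 7 carry 1
  3+4+1 = 8
  D+4 = 1 carry 1
  B+9+1 = 5 carry 1
  6+0+1 = 7
  3+C = F
  7+C = 3 carry 1
  E+D+1 = C carry 1
  E+A+1 = 9 carry 1
  final carry 1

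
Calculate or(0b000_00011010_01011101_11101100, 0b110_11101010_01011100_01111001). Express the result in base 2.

OR bit by bit (1 where either bit is 1):
  000000110100101110111101100
| 110111010100101110001111001
= 110111110100101110111111101

0b110111110100101110111111101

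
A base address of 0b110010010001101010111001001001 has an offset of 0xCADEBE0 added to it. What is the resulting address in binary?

0b111110111101001001101000101001

0xCADEBE0 = 0b1100101011011110101111100000 in binary.
Add column by column in base 2, right to left:
  1+0 = 1
  0+0 = 0
  0+0 = 0
  1+0 = 1
  0+0 = 0
  0+1 = 1
  1+1 = 0 carry 1
  0+1+1 = 0 carry 1
  0+1+1 = 0 carry 1
  1+1+1 = 1 carry 1
  1+0+1 = 0 carry 1
  1+1+1 = 1 carry 1
  0+0+1 = 1
  1+1 = 0 carry 1
  0+1+1 = 0 carry 1
  1+1+1 = 1 carry 1
  0+1+1 = 0 carry 1
  1+0+1 = 0 carry 1
  1+1+1 = 1 carry 1
  0+1+1 = 0 carry 1
  0+0+1 = 1
  0+1 = 1
  1+0 = 1
  0+1 = 1
  0+0 = 0
  1+0 = 1
  0+1 = 1
  0+1 = 1
  1+0 = 1
  1+0 = 1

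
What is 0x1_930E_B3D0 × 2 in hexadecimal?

0x3261D67A0

Multiply each base-16 digit by 2, carrying:
  0×2 = 0 → write 0
  D×2 = 26 → write A carry 1
  3×2+1 = 7 → write 7
  B×2 = 22 → write 6 carry 1
  E×2+1 = 29 → write D carry 1
  0×2+1 = 1 → write 1
  3×2 = 6 → write 6
  9×2 = 18 → write 2 carry 1
  1×2+1 = 3 → write 3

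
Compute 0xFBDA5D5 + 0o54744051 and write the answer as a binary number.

0b10000011100010110110111111110

0xFBDA5D5 = 0b1111101111011010010111010101 in binary.
0o54744051 = 0b101100111100100000101001 in binary.
Add column by column in base 2, right to left:
  1+1 = 0 carry 1
  0+0+1 = 1
  1+0 = 1
  0+1 = 1
  1+0 = 1
  0+1 = 1
  1+0 = 1
  1+0 = 1
  1+0 = 1
  0+0 = 0
  1+0 = 1
  0+1 = 1
  0+0 = 0
  1+0 = 1
  0+1 = 1
  1+1 = 0 carry 1
  1+1+1 = 1 carry 1
  0+1+1 = 0 carry 1
  1+0+1 = 0 carry 1
  1+0+1 = 0 carry 1
  1+1+1 = 1 carry 1
  1+1+1 = 1 carry 1
  0+0+1 = 1
  1+1 = 0 carry 1
  1+0+1 = 0 carry 1
  1+0+1 = 0 carry 1
  1+0+1 = 0 carry 1
  1+0+1 = 0 carry 1
  final carry 1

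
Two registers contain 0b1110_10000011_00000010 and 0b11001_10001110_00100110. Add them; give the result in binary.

Add column by column in base 2, right to left:
  0+0 = 0
  1+1 = 0 carry 1
  0+1+1 = 0 carry 1
  0+0+1 = 1
  0+0 = 0
  0+1 = 1
  0+0 = 0
  0+0 = 0
  1+0 = 1
  1+1 = 0 carry 1
  0+1+1 = 0 carry 1
  0+1+1 = 0 carry 1
  0+0+1 = 1
  0+0 = 0
  0+0 = 0
  1+1 = 0 carry 1
  0+1+1 = 0 carry 1
  1+0+1 = 0 carry 1
  1+0+1 = 0 carry 1
  1+1+1 = 1 carry 1
  0+1+1 = 0 carry 1
  final carry 1

0b1010000001000100101000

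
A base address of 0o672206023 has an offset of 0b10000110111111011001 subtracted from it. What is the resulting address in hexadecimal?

0x6e09c3a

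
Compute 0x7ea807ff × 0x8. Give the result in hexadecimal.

Multiply each base-16 digit by 8, carrying:
  f×8 = 120 → write 8 carry 7
  f×8+7 = 127 → write f carry 7
  7×8+7 = 63 → write f carry 3
  0×8+3 = 3 → write 3
  8×8 = 64 → write 0 carry 4
  a×8+4 = 84 → write 4 carry 5
  e×8+5 = 117 → write 5 carry 7
  7×8+7 = 63 → write f carry 3
  remaining carry: 3

0x3f5403ff8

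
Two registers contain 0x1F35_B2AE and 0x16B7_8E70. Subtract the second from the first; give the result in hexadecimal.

0x87E243E

Subtract column by column in base 16:
  E-0 → E
  A-7 → 3
  2-E → 4 (borrow)
  B-8-1 → 2
  5-7 → E (borrow)
  3-B-1 → 7 (borrow)
  F-6-1 → 8
  1-1 → 0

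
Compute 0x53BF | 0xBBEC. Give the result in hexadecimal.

OR each hex digit independently (no carries):
  5|B=F, 3|B=B, B|E=F, F|C=F

0xFBFF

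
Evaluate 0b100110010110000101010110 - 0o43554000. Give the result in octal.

0o2504526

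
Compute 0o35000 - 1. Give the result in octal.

0o34777

The trailing 3 digits are 0, so subtracting 1 borrows through: they become 7 and the next digit up decrements.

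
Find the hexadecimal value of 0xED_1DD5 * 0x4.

0x3B47754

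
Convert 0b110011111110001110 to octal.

Group the bits in threes: 110 011 111 110 001 110 → 637616.

0o637616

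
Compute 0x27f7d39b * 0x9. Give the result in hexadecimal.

0x167b67073

Multiply each base-16 digit by 9, carrying:
  b×9 = 99 → write 3 carry 6
  9×9+6 = 87 → write 7 carry 5
  3×9+5 = 32 → write 0 carry 2
  d×9+2 = 119 → write 7 carry 7
  7×9+7 = 70 → write 6 carry 4
  f×9+4 = 139 → write b carry 8
  7×9+8 = 71 → write 7 carry 4
  2×9+4 = 22 → write 6 carry 1
  remaining carry: 1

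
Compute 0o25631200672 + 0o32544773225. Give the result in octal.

Add column by column in base 8, right to left:
  2+5 = 7
  7+2 = 1 carry 1
  6+2+1 = 1 carry 1
  0+3+1 = 4
  0+7 = 7
  2+7 = 1 carry 1
  1+4+1 = 6
  3+4 = 7
  6+5 = 3 carry 1
  5+2+1 = 0 carry 1
  2+3+1 = 6

0o60376174117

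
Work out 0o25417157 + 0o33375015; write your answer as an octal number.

0o61014174

Add column by column in base 8, right to left:
  7+5 = 4 carry 1
  5+1+1 = 7
  1+0 = 1
  7+5 = 4 carry 1
  1+7+1 = 1 carry 1
  4+3+1 = 0 carry 1
  5+3+1 = 1 carry 1
  2+3+1 = 6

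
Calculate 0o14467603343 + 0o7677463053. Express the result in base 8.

0o24367266416

Add column by column in base 8, right to left:
  3+3 = 6
  4+5 = 1 carry 1
  3+0+1 = 4
  3+3 = 6
  0+6 = 6
  6+4 = 2 carry 1
  7+7+1 = 7 carry 1
  6+7+1 = 6 carry 1
  4+6+1 = 3 carry 1
  4+7+1 = 4 carry 1
  1+0+1 = 2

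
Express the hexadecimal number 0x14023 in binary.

0b10100000000100011

Expand each hex digit to 4 bits: 1=0001 4=0100 0=0000 2=0010 3=0011.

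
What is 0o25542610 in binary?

0b10101101100010110001000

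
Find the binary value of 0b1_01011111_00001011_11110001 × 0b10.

0b10101111100001011111100010

Multiply each base-2 digit by 2, carrying:
  1×2 = 2 → write 0 carry 1
  0×2+1 = 1 → write 1
  0×2 = 0 → write 0
  0×2 = 0 → write 0
  1×2 = 2 → write 0 carry 1
  1×2+1 = 3 → write 1 carry 1
  1×2+1 = 3 → write 1 carry 1
  1×2+1 = 3 → write 1 carry 1
  1×2+1 = 3 → write 1 carry 1
  1×2+1 = 3 → write 1 carry 1
  0×2+1 = 1 → write 1
  1×2 = 2 → write 0 carry 1
  0×2+1 = 1 → write 1
  0×2 = 0 → write 0
  0×2 = 0 → write 0
  0×2 = 0 → write 0
  1×2 = 2 → write 0 carry 1
  1×2+1 = 3 → write 1 carry 1
  1×2+1 = 3 → write 1 carry 1
  1×2+1 = 3 → write 1 carry 1
  1×2+1 = 3 → write 1 carry 1
  0×2+1 = 1 → write 1
  1×2 = 2 → write 0 carry 1
  0×2+1 = 1 → write 1
  1×2 = 2 → write 0 carry 1
  remaining carry: 1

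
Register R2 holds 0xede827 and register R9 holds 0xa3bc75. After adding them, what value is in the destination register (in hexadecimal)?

0x191a49c

Add column by column in base 16, right to left:
  7+5 = c
  2+7 = 9
  8+c = 4 carry 1
  e+b+1 = a carry 1
  d+3+1 = 1 carry 1
  e+a+1 = 9 carry 1
  final carry 1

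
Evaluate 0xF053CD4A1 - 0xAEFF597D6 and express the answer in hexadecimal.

0x415473CCB

Subtract column by column in base 16:
  1-6 → B (borrow)
  A-D-1 → C (borrow)
  4-7-1 → C (borrow)
  D-9-1 → 3
  C-5 → 7
  3-F → 4 (borrow)
  5-F-1 → 5 (borrow)
  0-E-1 → 1 (borrow)
  F-A-1 → 4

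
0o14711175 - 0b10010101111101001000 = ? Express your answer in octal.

0b10010101111101001000 = 0o2257510 in octal.
Subtract column by column in base 8:
  5-0 → 5
  7-1 → 6
  1-5 → 4 (borrow)
  1-7-1 → 1 (borrow)
  1-5-1 → 3 (borrow)
  7-2-1 → 4
  4-2 → 2
  1-0 → 1

0o12431465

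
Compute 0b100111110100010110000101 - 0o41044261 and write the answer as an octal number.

0b100111110100010110000101 = 0o47642605 in octal.
Subtract column by column in base 8:
  5-1 → 4
  0-6 → 2 (borrow)
  6-2-1 → 3
  2-4 → 6 (borrow)
  4-4-1 → 7 (borrow)
  6-0-1 → 5
  7-1 → 6
  4-4 → 0

0o6576324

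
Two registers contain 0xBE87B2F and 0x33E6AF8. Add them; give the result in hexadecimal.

0xF26E627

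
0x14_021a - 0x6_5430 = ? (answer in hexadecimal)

0xdadea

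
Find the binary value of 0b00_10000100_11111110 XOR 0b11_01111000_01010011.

0b111111110010101101

XOR bit by bit (1 where the bits differ):
  001000010011111110
^ 110111100001010011
= 111111110010101101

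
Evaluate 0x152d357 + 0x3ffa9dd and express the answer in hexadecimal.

0x5527d34

Add column by column in base 16, right to left:
  7+d = 4 carry 1
  5+d+1 = 3 carry 1
  3+9+1 = d
  d+a = 7 carry 1
  2+f+1 = 2 carry 1
  5+f+1 = 5 carry 1
  1+3+1 = 5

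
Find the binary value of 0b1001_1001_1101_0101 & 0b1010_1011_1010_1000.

0b1000100110000000

AND bit by bit (1 only where both bits are 1):
  1001100111010101
& 1010101110101000
= 1000100110000000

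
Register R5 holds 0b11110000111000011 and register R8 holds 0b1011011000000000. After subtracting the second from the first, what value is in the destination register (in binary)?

Subtract column by column in base 2:
  1-0 → 1
  1-0 → 1
  0-0 → 0
  0-0 → 0
  0-0 → 0
  0-0 → 0
  1-0 → 1
  1-0 → 1
  1-0 → 1
  0-1 → 1 (borrow)
  0-1-1 → 0 (borrow)
  0-0-1 → 1 (borrow)
  0-1-1 → 0 (borrow)
  1-1-1 → 1 (borrow)
  1-0-1 → 0
  1-1 → 0
  1-0 → 1

0b10010101111000011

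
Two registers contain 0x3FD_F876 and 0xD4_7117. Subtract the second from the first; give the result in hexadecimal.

0x329875F

Subtract column by column in base 16:
  6-7 → F (borrow)
  7-1-1 → 5
  8-1 → 7
  F-7 → 8
  D-4 → 9
  F-D → 2
  3-0 → 3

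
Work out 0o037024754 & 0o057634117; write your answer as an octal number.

0o017024114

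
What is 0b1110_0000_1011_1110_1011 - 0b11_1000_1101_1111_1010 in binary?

0b10100111110111110001

Subtract column by column in base 2:
  1-0 → 1
  1-1 → 0
  0-0 → 0
  1-1 → 0
  0-1 → 1 (borrow)
  1-1-1 → 1 (borrow)
  1-1-1 → 1 (borrow)
  1-1-1 → 1 (borrow)
  1-1-1 → 1 (borrow)
  1-0-1 → 0
  0-1 → 1 (borrow)
  1-1-1 → 1 (borrow)
  0-0-1 → 1 (borrow)
  0-0-1 → 1 (borrow)
  0-0-1 → 1 (borrow)
  0-1-1 → 0 (borrow)
  0-1-1 → 0 (borrow)
  1-1-1 → 1 (borrow)
  1-0-1 → 0
  1-0 → 1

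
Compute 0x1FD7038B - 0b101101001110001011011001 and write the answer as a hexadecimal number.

0b101101001110001011011001 = 0xB4E2D9 in hexadecimal.
Subtract column by column in base 16:
  B-9 → 2
  8-D → B (borrow)
  3-2-1 → 0
  0-E → 2 (borrow)
  7-4-1 → 2
  D-B → 2
  F-0 → F
  1-0 → 1

0x1F2220B2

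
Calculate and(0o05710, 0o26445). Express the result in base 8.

AND each oct digit independently (no carries):
  0&2=0, 5&6=4, 7&4=4, 1&4=0, 0&5=0

0o04400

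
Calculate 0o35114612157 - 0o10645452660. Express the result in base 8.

Subtract column by column in base 8:
  7-0 → 7
  5-6 → 7 (borrow)
  1-6-1 → 2 (borrow)
  2-2-1 → 7 (borrow)
  1-5-1 → 3 (borrow)
  6-4-1 → 1
  4-5 → 7 (borrow)
  1-4-1 → 4 (borrow)
  1-6-1 → 2 (borrow)
  5-0-1 → 4
  3-1 → 2

0o24247137277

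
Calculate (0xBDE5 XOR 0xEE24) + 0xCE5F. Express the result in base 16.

0x12220

First 0xBDE5 XOR 0xEE24 = 0x53C1.
Add column by column in base 16, right to left:
  1+F = 0 carry 1
  C+5+1 = 2 carry 1
  3+E+1 = 2 carry 1
  5+C+1 = 2 carry 1
  final carry 1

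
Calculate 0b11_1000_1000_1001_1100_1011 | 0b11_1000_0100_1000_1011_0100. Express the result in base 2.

OR bit by bit (1 where either bit is 1):
  1110001000100111001011
| 1110000100100010110100
= 1110001100100111111111

0b1110001100100111111111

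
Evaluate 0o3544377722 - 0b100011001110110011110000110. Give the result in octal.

0b100011001110110011110000110 = 0o431663606 in octal.
Subtract column by column in base 8:
  2-6 → 4 (borrow)
  2-0-1 → 1
  7-6 → 1
  7-3 → 4
  7-6 → 1
  3-6 → 5 (borrow)
  4-1-1 → 2
  4-3 → 1
  5-4 → 1
  3-0 → 3

0o3112514114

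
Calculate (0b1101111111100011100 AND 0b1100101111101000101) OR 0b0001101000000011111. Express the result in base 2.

0b1101101111100011111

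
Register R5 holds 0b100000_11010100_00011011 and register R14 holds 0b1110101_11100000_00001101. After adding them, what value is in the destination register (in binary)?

0b100101101011010000101000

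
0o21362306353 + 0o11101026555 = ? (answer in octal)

0o32463335130

Add column by column in base 8, right to left:
  3+5 = 0 carry 1
  5+5+1 = 3 carry 1
  3+5+1 = 1 carry 1
  6+6+1 = 5 carry 1
  0+2+1 = 3
  3+0 = 3
  2+1 = 3
  6+0 = 6
  3+1 = 4
  1+1 = 2
  2+1 = 3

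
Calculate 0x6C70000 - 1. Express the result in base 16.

The trailing 4 digits are 0, so subtracting 1 borrows through: they become F and the next digit up decrements.

0x6C6FFFF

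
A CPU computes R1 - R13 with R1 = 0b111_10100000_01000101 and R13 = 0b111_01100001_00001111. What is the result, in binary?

Subtract column by column in base 2:
  1-1 → 0
  0-1 → 1 (borrow)
  1-1-1 → 1 (borrow)
  0-1-1 → 0 (borrow)
  0-0-1 → 1 (borrow)
  0-0-1 → 1 (borrow)
  1-0-1 → 0
  0-0 → 0
  0-1 → 1 (borrow)
  0-0-1 → 1 (borrow)
  0-0-1 → 1 (borrow)
  0-0-1 → 1 (borrow)
  0-0-1 → 1 (borrow)
  1-1-1 → 1 (borrow)
  0-1-1 → 0 (borrow)
  1-0-1 → 0
  1-1 → 0
  1-1 → 0
  1-1 → 0

0b11111100110110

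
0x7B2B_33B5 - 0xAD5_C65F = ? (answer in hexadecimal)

Subtract column by column in base 16:
  5-F → 6 (borrow)
  B-5-1 → 5
  3-6 → D (borrow)
  3-C-1 → 6 (borrow)
  B-5-1 → 5
  2-D → 5 (borrow)
  B-A-1 → 0
  7-0 → 7

0x70556D56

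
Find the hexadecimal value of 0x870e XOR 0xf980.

0x7e8e

XOR each hex digit independently (no carries):
  8^f=7, 7^9=e, 0^8=8, e^0=e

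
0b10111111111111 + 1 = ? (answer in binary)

0b11000000000000

The trailing 12 digits are 1 (max in base 2), so adding 1 cascades: they roll to 0 and the next digit up increments.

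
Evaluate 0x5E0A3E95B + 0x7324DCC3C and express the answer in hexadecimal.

0xD12F1B597

Add column by column in base 16, right to left:
  B+C = 7 carry 1
  5+3+1 = 9
  9+C = 5 carry 1
  E+C+1 = B carry 1
  3+D+1 = 1 carry 1
  A+4+1 = F
  0+2 = 2
  E+3 = 1 carry 1
  5+7+1 = D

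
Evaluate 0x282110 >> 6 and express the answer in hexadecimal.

6 bits is not a whole number of base-16 digits; in binary: 1010000010000100010000 >> 6 = 1010000010000100.

0xa084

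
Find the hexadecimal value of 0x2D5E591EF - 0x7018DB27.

Subtract column by column in base 16:
  F-7 → 8
  E-2 → C
  1-B → 6 (borrow)
  9-D-1 → B (borrow)
  5-8-1 → C (borrow)
  E-1-1 → C
  5-0 → 5
  D-7 → 6
  2-0 → 2

0x265CCB6C8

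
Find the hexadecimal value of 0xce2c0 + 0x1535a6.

0x221866

Add column by column in base 16, right to left:
  0+6 = 6
  c+a = 6 carry 1
  2+5+1 = 8
  e+3 = 1 carry 1
  c+5+1 = 2 carry 1
  0+1+1 = 2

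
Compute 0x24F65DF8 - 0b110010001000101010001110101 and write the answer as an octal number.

0o3654404603

0x24F65DF8 = 0o4475456770 in octal.
0b110010001000101010001110101 = 0o621052165 in octal.
Subtract column by column in base 8:
  0-5 → 3 (borrow)
  7-6-1 → 0
  7-1 → 6
  6-2 → 4
  5-5 → 0
  4-0 → 4
  5-1 → 4
  7-2 → 5
  4-6 → 6 (borrow)
  4-0-1 → 3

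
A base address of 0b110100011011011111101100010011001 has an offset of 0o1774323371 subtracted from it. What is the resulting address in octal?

0b110100011011011111101100010011001 = 0o64333754231 in octal.
Subtract column by column in base 8:
  1-1 → 0
  3-7 → 4 (borrow)
  2-3-1 → 6 (borrow)
  4-3-1 → 0
  5-2 → 3
  7-3 → 4
  3-4 → 7 (borrow)
  3-7-1 → 3 (borrow)
  3-7-1 → 3 (borrow)
  4-1-1 → 2
  6-0 → 6

0o62337430640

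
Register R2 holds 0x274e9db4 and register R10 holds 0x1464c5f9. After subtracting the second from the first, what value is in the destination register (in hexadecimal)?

0x12e9d7bb

Subtract column by column in base 16:
  4-9 → b (borrow)
  b-f-1 → b (borrow)
  d-5-1 → 7
  9-c → d (borrow)
  e-4-1 → 9
  4-6 → e (borrow)
  7-4-1 → 2
  2-1 → 1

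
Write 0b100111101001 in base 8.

0o4751

Group the bits in threes: 100 111 101 001 → 4751.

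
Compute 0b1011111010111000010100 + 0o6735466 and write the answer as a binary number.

0o6735466 = 0b110111011101100110110 in binary.
Add column by column in base 2, right to left:
  0+0 = 0
  0+1 = 1
  1+1 = 0 carry 1
  0+0+1 = 1
  1+1 = 0 carry 1
  0+1+1 = 0 carry 1
  0+0+1 = 1
  0+0 = 0
  0+1 = 1
  1+1 = 0 carry 1
  1+0+1 = 0 carry 1
  1+1+1 = 1 carry 1
  0+1+1 = 0 carry 1
  1+1+1 = 1 carry 1
  0+0+1 = 1
  1+1 = 0 carry 1
  1+1+1 = 1 carry 1
  1+1+1 = 1 carry 1
  1+0+1 = 0 carry 1
  1+1+1 = 1 carry 1
  0+1+1 = 0 carry 1
  1+0+1 = 0 carry 1
  final carry 1

0b10010110110100101001010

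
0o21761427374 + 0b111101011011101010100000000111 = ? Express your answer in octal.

0b111101011011101010100000000111 = 0o7533524007 in octal.
Add column by column in base 8, right to left:
  4+7 = 3 carry 1
  7+0+1 = 0 carry 1
  3+0+1 = 4
  7+4 = 3 carry 1
  2+2+1 = 5
  4+5 = 1 carry 1
  1+3+1 = 5
  6+3 = 1 carry 1
  7+5+1 = 5 carry 1
  1+7+1 = 1 carry 1
  2+0+1 = 3

0o31515153403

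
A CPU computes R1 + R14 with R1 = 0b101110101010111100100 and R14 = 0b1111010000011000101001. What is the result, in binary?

Add column by column in base 2, right to left:
  0+1 = 1
  0+0 = 0
  1+0 = 1
  0+1 = 1
  0+0 = 0
  1+1 = 0 carry 1
  1+0+1 = 0 carry 1
  1+0+1 = 0 carry 1
  1+0+1 = 0 carry 1
  0+1+1 = 0 carry 1
  1+1+1 = 1 carry 1
  0+0+1 = 1
  1+0 = 1
  0+0 = 0
  1+0 = 1
  0+0 = 0
  1+1 = 0 carry 1
  1+0+1 = 0 carry 1
  1+1+1 = 1 carry 1
  0+1+1 = 0 carry 1
  1+1+1 = 1 carry 1
  0+1+1 = 0 carry 1
  final carry 1

0b10101000101110000001101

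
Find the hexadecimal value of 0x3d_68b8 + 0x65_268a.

Add column by column in base 16, right to left:
  8+a = 2 carry 1
  b+8+1 = 4 carry 1
  8+6+1 = f
  6+2 = 8
  d+5 = 2 carry 1
  3+6+1 = a

0xa28f42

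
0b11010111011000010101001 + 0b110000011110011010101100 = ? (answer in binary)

0b1001011011001011101010101

Add column by column in base 2, right to left:
  1+0 = 1
  0+0 = 0
  0+1 = 1
  1+1 = 0 carry 1
  0+0+1 = 1
  1+1 = 0 carry 1
  0+0+1 = 1
  1+1 = 0 carry 1
  0+0+1 = 1
  0+1 = 1
  0+1 = 1
  0+0 = 0
  1+0 = 1
  1+1 = 0 carry 1
  0+1+1 = 0 carry 1
  1+1+1 = 1 carry 1
  1+1+1 = 1 carry 1
  1+0+1 = 0 carry 1
  0+0+1 = 1
  1+0 = 1
  0+0 = 0
  1+0 = 1
  1+1 = 0 carry 1
  0+1+1 = 0 carry 1
  final carry 1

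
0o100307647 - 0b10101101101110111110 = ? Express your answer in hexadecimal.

0xF6B3E9

0o100307647 = 0x1018FA7 in hexadecimal.
0b10101101101110111110 = 0xADBBE in hexadecimal.
Subtract column by column in base 16:
  7-E → 9 (borrow)
  A-B-1 → E (borrow)
  F-B-1 → 3
  8-D → B (borrow)
  1-A-1 → 6 (borrow)
  0-0-1 → F (borrow)
  1-0-1 → 0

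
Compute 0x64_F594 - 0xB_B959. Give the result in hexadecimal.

0x593C3B

Subtract column by column in base 16:
  4-9 → B (borrow)
  9-5-1 → 3
  5-9 → C (borrow)
  F-B-1 → 3
  4-B → 9 (borrow)
  6-0-1 → 5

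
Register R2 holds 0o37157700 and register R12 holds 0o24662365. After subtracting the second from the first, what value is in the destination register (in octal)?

Subtract column by column in base 8:
  0-5 → 3 (borrow)
  0-6-1 → 1 (borrow)
  7-3-1 → 3
  7-2 → 5
  5-6 → 7 (borrow)
  1-6-1 → 2 (borrow)
  7-4-1 → 2
  3-2 → 1

0o12275313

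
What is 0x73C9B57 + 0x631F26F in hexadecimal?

Add column by column in base 16, right to left:
  7+F = 6 carry 1
  5+6+1 = C
  B+2 = D
  9+F = 8 carry 1
  C+1+1 = E
  3+3 = 6
  7+6 = D

0xD6E8DC6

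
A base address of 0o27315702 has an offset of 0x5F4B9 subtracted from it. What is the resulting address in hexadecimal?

0x57A709

0o27315702 = 0x5D9BC2 in hexadecimal.
Subtract column by column in base 16:
  2-9 → 9 (borrow)
  C-B-1 → 0
  B-4 → 7
  9-F → A (borrow)
  D-5-1 → 7
  5-0 → 5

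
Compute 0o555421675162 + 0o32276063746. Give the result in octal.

Add column by column in base 8, right to left:
  2+6 = 0 carry 1
  6+4+1 = 3 carry 1
  1+7+1 = 1 carry 1
  5+3+1 = 1 carry 1
  7+6+1 = 6 carry 1
  6+0+1 = 7
  1+6 = 7
  2+7 = 1 carry 1
  4+2+1 = 7
  5+2 = 7
  5+3 = 0 carry 1
  5+0+1 = 6

0o607717761130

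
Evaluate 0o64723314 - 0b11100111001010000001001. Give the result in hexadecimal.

0o64723314 = 0xD3A6CC in hexadecimal.
0b11100111001010000001001 = 0x739409 in hexadecimal.
Subtract column by column in base 16:
  C-9 → 3
  C-0 → C
  6-4 → 2
  A-9 → 1
  3-3 → 0
  D-7 → 6

0x6012C3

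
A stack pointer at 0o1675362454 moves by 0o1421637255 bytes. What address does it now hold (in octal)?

0o3317221731

Add column by column in base 8, right to left:
  4+5 = 1 carry 1
  5+5+1 = 3 carry 1
  4+2+1 = 7
  2+7 = 1 carry 1
  6+3+1 = 2 carry 1
  3+6+1 = 2 carry 1
  5+1+1 = 7
  7+2 = 1 carry 1
  6+4+1 = 3 carry 1
  1+1+1 = 3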